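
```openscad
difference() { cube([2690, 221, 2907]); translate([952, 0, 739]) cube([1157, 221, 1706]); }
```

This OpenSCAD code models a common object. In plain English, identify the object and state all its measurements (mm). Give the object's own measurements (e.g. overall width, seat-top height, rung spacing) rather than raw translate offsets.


A wall 2690 mm long (x), 221 mm thick (y), 2907 mm tall, with a rectangular window opening cut through it. The opening is 1157 mm wide and 1706 mm tall; its sill is at z = 739 mm and its near (−x) edge is 952 mm from the wall's −x end. The opening passes through the full wall thickness.


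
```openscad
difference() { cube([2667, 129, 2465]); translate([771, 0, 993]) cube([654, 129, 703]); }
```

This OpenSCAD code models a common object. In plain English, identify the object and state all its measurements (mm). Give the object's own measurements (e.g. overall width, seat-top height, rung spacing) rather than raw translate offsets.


A wall 2667 mm long (x), 129 mm thick (y), 2465 mm tall, with a rectangular window opening cut through it. The opening is 654 mm wide and 703 mm tall; its sill is at z = 993 mm and its near (−x) edge is 771 mm from the wall's −x end. The opening passes through the full wall thickness.


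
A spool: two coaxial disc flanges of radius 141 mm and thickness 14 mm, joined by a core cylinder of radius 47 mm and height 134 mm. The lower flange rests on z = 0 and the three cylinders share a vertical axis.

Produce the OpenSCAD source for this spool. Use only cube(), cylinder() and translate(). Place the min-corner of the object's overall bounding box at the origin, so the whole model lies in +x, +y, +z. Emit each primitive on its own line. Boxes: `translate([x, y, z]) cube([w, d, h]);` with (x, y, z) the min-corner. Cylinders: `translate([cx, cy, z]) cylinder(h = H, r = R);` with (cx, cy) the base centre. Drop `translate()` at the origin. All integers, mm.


translate([141, 141, 0]) cylinder(h = 14, r = 141);
translate([141, 141, 14]) cylinder(h = 134, r = 47);
translate([141, 141, 148]) cylinder(h = 14, r = 141);


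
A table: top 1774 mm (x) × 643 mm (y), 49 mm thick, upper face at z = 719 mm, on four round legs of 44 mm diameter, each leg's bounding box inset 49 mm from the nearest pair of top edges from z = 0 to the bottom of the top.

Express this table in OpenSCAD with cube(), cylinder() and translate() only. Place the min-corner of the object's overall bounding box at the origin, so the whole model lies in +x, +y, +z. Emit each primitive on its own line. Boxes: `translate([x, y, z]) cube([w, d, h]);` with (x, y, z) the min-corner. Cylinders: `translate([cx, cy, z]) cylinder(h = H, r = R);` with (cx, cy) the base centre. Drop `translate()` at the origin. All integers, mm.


translate([0, 0, 670]) cube([1774, 643, 49]);
translate([71, 71, 0]) cylinder(h = 670, r = 22);
translate([1703, 71, 0]) cylinder(h = 670, r = 22);
translate([71, 572, 0]) cylinder(h = 670, r = 22);
translate([1703, 572, 0]) cylinder(h = 670, r = 22);


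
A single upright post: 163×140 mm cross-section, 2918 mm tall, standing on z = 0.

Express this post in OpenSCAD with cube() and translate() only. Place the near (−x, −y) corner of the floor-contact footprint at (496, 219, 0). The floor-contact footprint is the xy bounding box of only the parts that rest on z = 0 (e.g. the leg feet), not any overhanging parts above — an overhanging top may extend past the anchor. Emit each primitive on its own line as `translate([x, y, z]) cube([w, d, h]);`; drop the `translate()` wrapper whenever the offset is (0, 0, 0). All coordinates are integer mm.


translate([496, 219, 0]) cube([163, 140, 2918]);


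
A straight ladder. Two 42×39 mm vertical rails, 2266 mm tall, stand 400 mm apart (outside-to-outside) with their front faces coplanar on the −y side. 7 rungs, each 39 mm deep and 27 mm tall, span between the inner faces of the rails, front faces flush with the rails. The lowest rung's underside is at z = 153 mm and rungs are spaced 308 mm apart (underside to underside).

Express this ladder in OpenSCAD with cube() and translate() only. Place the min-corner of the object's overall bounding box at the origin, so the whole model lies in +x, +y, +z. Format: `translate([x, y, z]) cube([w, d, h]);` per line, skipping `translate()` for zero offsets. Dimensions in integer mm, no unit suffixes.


cube([42, 39, 2266]);
translate([358, 0, 0]) cube([42, 39, 2266]);
translate([42, 0, 153]) cube([316, 39, 27]);
translate([42, 0, 461]) cube([316, 39, 27]);
translate([42, 0, 769]) cube([316, 39, 27]);
translate([42, 0, 1077]) cube([316, 39, 27]);
translate([42, 0, 1385]) cube([316, 39, 27]);
translate([42, 0, 1693]) cube([316, 39, 27]);
translate([42, 0, 2001]) cube([316, 39, 27]);


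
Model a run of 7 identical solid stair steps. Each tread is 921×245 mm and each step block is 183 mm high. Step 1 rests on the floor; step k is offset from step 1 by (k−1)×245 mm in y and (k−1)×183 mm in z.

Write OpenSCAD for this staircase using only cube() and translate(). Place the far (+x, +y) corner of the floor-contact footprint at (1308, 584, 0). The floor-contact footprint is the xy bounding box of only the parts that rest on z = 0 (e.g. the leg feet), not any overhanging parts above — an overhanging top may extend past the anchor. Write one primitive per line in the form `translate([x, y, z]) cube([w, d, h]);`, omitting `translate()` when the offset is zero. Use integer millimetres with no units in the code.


translate([387, 339, 0]) cube([921, 245, 183]);
translate([387, 584, 183]) cube([921, 245, 183]);
translate([387, 829, 366]) cube([921, 245, 183]);
translate([387, 1074, 549]) cube([921, 245, 183]);
translate([387, 1319, 732]) cube([921, 245, 183]);
translate([387, 1564, 915]) cube([921, 245, 183]);
translate([387, 1809, 1098]) cube([921, 245, 183]);


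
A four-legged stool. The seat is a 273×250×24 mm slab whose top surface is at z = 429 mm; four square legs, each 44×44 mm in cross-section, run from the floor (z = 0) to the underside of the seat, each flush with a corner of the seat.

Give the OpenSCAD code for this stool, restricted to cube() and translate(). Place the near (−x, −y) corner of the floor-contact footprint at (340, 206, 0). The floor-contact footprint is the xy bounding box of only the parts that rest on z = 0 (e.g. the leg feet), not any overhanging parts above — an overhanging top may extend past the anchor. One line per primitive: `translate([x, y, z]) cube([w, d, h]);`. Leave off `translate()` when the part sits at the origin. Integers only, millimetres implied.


// leg_h = 429 - 24 = 405
translate([340, 206, 405]) cube([273, 250, 24]);
translate([340, 206, 0]) cube([44, 44, 405]);
translate([569, 206, 0]) cube([44, 44, 405]);
translate([340, 412, 0]) cube([44, 44, 405]);
translate([569, 412, 0]) cube([44, 44, 405]);


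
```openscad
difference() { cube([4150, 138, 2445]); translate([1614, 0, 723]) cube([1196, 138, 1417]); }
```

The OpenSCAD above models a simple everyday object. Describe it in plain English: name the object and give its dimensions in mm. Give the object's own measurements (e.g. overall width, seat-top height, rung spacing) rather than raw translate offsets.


A wall 4150 mm long (x), 138 mm thick (y), 2445 mm tall, with a rectangular window opening cut through it. The opening is 1196 mm wide and 1417 mm tall; its sill is at z = 723 mm and its near (−x) edge is 1614 mm from the wall's −x end. The opening passes through the full wall thickness.


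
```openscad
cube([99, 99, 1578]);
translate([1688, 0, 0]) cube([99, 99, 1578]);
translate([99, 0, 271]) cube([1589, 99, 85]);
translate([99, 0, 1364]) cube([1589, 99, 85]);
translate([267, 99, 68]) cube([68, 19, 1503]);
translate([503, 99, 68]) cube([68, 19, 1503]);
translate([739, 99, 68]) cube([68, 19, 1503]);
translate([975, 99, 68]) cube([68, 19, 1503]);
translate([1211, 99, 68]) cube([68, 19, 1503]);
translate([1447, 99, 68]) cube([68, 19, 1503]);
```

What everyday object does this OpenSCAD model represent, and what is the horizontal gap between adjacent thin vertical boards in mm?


A fence section. The picket gap is 168 mm.

Two posts, two rails, 6 pickets — a fence section. Span 1589 mm holds 6 pickets of 68 mm with 7 equal gaps: ⌊(1589 − 6·68) / 7⌋ = 168 mm.


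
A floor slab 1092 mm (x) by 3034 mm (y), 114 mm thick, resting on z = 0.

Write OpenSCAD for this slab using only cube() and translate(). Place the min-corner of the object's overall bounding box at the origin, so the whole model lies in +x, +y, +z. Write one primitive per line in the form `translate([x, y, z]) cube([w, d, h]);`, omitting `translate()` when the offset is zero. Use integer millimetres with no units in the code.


cube([1092, 3034, 114]);


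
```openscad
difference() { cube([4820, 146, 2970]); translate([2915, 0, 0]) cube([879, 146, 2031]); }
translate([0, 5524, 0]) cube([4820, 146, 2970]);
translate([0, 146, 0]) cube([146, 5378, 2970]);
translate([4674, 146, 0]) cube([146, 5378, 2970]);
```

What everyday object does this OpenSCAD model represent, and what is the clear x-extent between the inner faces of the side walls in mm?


A single room. The interior width is 4528 mm.

Four walls enclosing a rectangle with a door in the front wall — a room. Outside width 4820 minus two 146 mm walls gives 4528 mm.


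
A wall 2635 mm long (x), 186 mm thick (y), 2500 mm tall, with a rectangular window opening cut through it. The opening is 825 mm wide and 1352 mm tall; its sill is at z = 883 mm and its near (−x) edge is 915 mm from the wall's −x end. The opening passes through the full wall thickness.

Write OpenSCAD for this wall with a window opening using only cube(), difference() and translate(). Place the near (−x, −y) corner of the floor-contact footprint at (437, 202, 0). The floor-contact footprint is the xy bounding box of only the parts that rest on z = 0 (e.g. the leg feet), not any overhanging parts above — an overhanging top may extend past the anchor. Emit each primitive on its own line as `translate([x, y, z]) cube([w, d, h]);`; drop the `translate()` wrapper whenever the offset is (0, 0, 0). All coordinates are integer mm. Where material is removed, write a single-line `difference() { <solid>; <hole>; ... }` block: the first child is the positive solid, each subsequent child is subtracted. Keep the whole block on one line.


difference() { translate([437, 202, 0]) cube([2635, 186, 2500]); translate([1352, 202, 883]) cube([825, 186, 1352]); }


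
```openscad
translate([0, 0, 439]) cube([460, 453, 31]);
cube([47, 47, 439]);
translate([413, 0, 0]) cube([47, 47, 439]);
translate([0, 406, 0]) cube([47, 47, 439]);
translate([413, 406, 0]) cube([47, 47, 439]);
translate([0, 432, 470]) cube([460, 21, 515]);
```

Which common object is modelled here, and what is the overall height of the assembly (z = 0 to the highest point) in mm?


A chair. The overall height is 985 mm.

A slab on four corner posts with a tall panel at the back — a chair. The seat slab sits at z = 439 with thickness 31, and the 515 mm backrest starts at the seat top, so the overall height is 439 + 31 + 515 = 985 mm.


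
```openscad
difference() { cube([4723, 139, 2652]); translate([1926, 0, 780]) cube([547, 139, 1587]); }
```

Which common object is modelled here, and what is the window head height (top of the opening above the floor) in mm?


A wall with a window opening. The window head height is 2367 mm.

A wall with a rectangular opening subtracted — a window. Sill at z = 780, opening 1587 mm tall, so the head is at 780 + 1587 = 2367 mm.


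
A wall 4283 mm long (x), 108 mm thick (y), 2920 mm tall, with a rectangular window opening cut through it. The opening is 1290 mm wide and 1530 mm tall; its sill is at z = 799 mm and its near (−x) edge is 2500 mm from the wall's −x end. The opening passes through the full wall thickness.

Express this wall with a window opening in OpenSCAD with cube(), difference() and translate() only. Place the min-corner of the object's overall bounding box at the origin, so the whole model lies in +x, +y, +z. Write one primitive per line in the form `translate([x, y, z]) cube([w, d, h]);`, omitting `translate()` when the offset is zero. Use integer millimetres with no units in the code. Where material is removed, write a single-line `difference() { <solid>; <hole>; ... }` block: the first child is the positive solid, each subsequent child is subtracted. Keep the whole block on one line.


difference() { cube([4283, 108, 2920]); translate([2500, 0, 799]) cube([1290, 108, 1530]); }


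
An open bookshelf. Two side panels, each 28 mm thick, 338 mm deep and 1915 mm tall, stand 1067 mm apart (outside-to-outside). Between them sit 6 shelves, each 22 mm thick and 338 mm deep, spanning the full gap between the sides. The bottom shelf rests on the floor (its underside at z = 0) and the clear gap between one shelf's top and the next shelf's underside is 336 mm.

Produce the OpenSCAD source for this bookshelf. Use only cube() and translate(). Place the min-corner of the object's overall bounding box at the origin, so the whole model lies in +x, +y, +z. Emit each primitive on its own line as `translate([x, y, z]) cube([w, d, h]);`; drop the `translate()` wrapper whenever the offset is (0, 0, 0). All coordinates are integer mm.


cube([28, 338, 1915]);
translate([1039, 0, 0]) cube([28, 338, 1915]);
translate([28, 0, 0]) cube([1011, 338, 22]);
translate([28, 0, 358]) cube([1011, 338, 22]);
translate([28, 0, 716]) cube([1011, 338, 22]);
translate([28, 0, 1074]) cube([1011, 338, 22]);
translate([28, 0, 1432]) cube([1011, 338, 22]);
translate([28, 0, 1790]) cube([1011, 338, 22]);


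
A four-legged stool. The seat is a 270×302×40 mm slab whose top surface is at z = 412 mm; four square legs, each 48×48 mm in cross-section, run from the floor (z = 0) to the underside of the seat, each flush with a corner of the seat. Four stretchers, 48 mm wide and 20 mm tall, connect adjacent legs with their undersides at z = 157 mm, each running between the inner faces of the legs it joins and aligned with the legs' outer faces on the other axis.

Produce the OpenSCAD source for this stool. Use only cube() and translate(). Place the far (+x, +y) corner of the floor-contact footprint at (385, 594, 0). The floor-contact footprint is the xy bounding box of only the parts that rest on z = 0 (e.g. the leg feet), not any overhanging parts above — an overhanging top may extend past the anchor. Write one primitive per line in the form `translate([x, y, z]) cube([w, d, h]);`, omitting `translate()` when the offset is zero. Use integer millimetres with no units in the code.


// leg_h = 412 - 40 = 372
// stretcher span = 270 - 2*48 = 174
translate([115, 292, 372]) cube([270, 302, 40]);
translate([115, 292, 0]) cube([48, 48, 372]);
translate([337, 292, 0]) cube([48, 48, 372]);
translate([115, 546, 0]) cube([48, 48, 372]);
translate([337, 546, 0]) cube([48, 48, 372]);
translate([163, 292, 157]) cube([174, 48, 20]);
translate([163, 546, 157]) cube([174, 48, 20]);
translate([115, 340, 157]) cube([48, 206, 20]);
translate([337, 340, 157]) cube([48, 206, 20]);


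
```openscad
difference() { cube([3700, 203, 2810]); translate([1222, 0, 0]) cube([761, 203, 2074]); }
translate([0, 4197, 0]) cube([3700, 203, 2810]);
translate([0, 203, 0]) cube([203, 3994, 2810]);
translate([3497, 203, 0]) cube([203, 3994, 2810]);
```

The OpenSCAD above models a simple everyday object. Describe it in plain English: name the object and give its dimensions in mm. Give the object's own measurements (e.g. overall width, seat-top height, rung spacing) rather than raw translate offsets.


A single room: four walls, each 2810 mm tall and 203 mm thick, enclosing an outside footprint 3700×4400 mm (x × y), no floor or roof. The front and back walls (−y and +y sides) run the full x-width; the side walls fit between their inner faces. A door opening 761 mm wide and 2074 mm tall is cut through the front wall from the floor up, its −x edge 1222 mm from the wall's −x end.


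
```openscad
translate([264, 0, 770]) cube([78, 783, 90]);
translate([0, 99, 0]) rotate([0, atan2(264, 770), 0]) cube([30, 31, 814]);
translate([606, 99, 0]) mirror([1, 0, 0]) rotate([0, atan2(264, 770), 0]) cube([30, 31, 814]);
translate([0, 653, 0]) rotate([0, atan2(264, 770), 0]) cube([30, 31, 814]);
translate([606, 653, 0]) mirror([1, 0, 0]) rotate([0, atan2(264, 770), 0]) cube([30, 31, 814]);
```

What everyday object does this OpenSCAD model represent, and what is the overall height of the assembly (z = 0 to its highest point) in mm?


A sawhorse. The overall height is 860 mm.

A beam across two mirrored pairs of raked legs — a sawhorse. The beam's underside is at z = 770 (matching the legs' vertical rise in atan2(264, 770)) and the beam is 90 mm tall, so its top is at 770 + 90 = 860 mm. The raked legs top out at the beam's underside, so that is the highest point.


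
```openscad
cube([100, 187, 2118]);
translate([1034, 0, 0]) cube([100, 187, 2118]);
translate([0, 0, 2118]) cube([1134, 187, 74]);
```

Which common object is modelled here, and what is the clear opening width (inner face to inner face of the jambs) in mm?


A door frame. The clear opening width is 934 mm.

Two 2118 mm tall posts with a header on top — a door frame. The left jamb is 100 mm wide at x = 0; the right jamb starts at x = 1034. The clear opening is 1034 − 100 = 934 mm.


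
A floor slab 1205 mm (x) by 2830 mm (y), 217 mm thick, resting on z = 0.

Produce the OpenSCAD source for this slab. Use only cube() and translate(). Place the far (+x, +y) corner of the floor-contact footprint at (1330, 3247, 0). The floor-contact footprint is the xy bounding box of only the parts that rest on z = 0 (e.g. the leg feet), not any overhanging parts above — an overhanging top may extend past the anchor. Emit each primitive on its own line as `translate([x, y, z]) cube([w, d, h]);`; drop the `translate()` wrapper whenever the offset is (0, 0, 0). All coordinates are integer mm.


translate([125, 417, 0]) cube([1205, 2830, 217]);


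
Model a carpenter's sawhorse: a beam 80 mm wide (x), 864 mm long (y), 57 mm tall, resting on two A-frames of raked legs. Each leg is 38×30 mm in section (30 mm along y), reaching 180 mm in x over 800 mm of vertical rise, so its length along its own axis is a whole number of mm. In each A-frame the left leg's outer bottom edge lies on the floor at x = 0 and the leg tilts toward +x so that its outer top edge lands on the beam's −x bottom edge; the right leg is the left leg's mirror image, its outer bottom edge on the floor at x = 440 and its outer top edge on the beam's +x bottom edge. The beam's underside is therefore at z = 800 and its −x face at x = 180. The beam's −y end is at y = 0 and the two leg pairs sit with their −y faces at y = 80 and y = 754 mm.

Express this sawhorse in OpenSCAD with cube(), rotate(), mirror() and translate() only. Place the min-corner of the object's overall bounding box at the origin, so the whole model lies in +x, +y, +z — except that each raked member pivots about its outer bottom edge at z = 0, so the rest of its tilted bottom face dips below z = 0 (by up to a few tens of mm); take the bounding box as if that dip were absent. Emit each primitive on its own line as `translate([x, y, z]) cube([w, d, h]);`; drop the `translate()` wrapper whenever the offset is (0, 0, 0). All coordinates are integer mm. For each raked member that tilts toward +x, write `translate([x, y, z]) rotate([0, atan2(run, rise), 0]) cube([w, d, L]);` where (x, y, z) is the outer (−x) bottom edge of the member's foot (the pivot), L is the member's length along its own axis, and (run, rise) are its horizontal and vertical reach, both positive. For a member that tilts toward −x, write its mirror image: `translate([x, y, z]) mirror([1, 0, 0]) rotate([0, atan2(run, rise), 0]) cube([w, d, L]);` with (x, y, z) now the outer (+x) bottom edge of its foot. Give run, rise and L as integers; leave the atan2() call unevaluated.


translate([180, 0, 800]) cube([80, 864, 57]);
translate([0, 80, 0]) rotate([0, atan2(180, 800), 0]) cube([38, 30, 820]);
translate([440, 80, 0]) mirror([1, 0, 0]) rotate([0, atan2(180, 800), 0]) cube([38, 30, 820]);
translate([0, 754, 0]) rotate([0, atan2(180, 800), 0]) cube([38, 30, 820]);
translate([440, 754, 0]) mirror([1, 0, 0]) rotate([0, atan2(180, 800), 0]) cube([38, 30, 820]);


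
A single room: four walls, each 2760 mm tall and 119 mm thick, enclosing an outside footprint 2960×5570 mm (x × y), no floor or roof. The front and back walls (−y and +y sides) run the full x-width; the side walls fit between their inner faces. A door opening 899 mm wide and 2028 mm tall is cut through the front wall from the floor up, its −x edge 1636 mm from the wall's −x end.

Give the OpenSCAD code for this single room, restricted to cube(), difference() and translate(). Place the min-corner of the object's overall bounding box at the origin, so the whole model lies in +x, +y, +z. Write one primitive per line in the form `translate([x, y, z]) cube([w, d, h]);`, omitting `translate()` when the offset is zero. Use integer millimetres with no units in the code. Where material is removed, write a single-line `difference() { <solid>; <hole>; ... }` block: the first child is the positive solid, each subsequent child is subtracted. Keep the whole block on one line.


difference() { cube([2960, 119, 2760]); translate([1636, 0, 0]) cube([899, 119, 2028]); }
translate([0, 5451, 0]) cube([2960, 119, 2760]);
translate([0, 119, 0]) cube([119, 5332, 2760]);
translate([2841, 119, 0]) cube([119, 5332, 2760]);


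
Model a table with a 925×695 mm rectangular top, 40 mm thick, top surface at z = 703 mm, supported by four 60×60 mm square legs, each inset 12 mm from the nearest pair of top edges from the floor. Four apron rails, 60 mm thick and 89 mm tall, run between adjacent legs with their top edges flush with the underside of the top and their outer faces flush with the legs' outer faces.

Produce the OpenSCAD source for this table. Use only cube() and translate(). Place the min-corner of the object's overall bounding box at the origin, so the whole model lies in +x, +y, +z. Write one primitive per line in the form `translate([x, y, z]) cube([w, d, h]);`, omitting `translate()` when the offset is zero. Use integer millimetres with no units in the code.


// leg_h = 703 - 40 = 663
// apron z = 663 - 89 = 574
translate([0, 0, 663]) cube([925, 695, 40]);
translate([12, 12, 0]) cube([60, 60, 663]);
translate([853, 12, 0]) cube([60, 60, 663]);
translate([12, 623, 0]) cube([60, 60, 663]);
translate([853, 623, 0]) cube([60, 60, 663]);
translate([72, 12, 574]) cube([781, 60, 89]);
translate([72, 623, 574]) cube([781, 60, 89]);
translate([12, 72, 574]) cube([60, 551, 89]);
translate([853, 72, 574]) cube([60, 551, 89]);


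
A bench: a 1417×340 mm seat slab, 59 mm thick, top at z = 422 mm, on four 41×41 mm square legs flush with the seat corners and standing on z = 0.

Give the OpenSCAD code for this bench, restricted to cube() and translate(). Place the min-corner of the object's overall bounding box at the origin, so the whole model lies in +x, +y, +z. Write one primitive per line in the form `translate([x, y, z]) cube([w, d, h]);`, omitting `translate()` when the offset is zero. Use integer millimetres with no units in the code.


translate([0, 0, 363]) cube([1417, 340, 59]);
cube([41, 41, 363]);
translate([0, 299, 0]) cube([41, 41, 363]);
translate([1376, 0, 0]) cube([41, 41, 363]);
translate([1376, 299, 0]) cube([41, 41, 363]);


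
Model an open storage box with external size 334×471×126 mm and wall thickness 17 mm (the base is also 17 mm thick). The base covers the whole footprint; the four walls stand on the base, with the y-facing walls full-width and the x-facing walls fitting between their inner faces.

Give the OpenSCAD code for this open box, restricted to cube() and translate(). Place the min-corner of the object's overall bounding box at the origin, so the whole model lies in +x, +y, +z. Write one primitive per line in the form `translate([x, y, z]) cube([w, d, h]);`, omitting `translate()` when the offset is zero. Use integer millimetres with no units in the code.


cube([334, 471, 17]);
translate([0, 0, 17]) cube([334, 17, 109]);
translate([0, 454, 17]) cube([334, 17, 109]);
translate([0, 17, 17]) cube([17, 437, 109]);
translate([317, 17, 17]) cube([17, 437, 109]);


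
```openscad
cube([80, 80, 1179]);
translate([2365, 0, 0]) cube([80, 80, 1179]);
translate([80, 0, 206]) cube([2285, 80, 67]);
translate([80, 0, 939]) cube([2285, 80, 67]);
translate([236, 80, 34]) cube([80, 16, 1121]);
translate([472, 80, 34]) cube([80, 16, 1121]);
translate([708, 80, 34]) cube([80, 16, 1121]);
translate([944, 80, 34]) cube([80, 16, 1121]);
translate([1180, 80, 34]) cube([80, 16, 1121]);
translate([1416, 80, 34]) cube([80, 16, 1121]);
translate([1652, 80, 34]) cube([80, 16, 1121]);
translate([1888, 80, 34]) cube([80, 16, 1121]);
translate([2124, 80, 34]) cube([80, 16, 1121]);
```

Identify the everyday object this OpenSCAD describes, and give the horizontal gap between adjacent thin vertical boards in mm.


A fence section. The picket gap is 156 mm.

Two posts, two rails, 9 pickets — a fence section. Span 2285 mm holds 9 pickets of 80 mm with 10 equal gaps: ⌊(2285 − 9·80) / 10⌋ = 156 mm.


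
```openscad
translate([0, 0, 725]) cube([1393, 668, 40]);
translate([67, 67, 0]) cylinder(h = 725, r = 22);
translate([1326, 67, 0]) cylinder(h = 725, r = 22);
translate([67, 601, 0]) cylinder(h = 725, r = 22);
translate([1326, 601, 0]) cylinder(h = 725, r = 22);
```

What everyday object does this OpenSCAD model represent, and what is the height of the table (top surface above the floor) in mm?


A table. The table height is 765 mm.

A 1393×668×40 slab sits at z = 725 on four Ø44 mm round legs — a table. The top surface is at 725 + 40 = 765 mm.


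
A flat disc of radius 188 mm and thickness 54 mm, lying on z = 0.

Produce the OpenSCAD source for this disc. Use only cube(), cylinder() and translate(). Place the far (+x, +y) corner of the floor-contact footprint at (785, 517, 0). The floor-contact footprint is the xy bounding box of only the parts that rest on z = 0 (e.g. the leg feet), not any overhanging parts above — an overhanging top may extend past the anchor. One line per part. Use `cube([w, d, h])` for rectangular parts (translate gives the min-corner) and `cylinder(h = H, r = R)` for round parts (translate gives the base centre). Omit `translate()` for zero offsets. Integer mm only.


translate([597, 329, 0]) cylinder(h = 54, r = 188);


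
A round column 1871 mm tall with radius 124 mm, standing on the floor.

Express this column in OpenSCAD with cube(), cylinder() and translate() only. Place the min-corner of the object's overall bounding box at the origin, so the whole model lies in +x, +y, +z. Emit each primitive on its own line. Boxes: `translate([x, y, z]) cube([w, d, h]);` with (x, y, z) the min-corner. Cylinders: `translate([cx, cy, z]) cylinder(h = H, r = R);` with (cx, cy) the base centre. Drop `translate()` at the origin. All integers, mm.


translate([124, 124, 0]) cylinder(h = 1871, r = 124);


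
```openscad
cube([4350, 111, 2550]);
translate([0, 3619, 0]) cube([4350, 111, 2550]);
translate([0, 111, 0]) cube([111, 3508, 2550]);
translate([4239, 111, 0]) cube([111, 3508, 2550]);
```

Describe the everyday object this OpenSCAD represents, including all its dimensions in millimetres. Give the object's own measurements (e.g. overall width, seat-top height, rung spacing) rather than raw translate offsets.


The wall frame of a small rectangular building: four walls, each 2550 mm tall and 111 mm thick, enclosing a footprint 4350 mm (x) by 3730 mm (y) outside-to-outside, with no floor or roof. The front and back walls (the −y and +y sides) span the full width; the two side walls fit between them.


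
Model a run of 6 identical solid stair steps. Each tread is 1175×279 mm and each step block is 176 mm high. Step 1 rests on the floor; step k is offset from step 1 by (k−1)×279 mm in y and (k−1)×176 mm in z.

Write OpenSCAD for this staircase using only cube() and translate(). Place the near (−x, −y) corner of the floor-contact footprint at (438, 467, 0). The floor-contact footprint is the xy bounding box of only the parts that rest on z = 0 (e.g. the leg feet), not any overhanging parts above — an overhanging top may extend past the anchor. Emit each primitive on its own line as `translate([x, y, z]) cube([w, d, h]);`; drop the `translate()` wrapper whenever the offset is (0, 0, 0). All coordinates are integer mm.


translate([438, 467, 0]) cube([1175, 279, 176]);
translate([438, 746, 176]) cube([1175, 279, 176]);
translate([438, 1025, 352]) cube([1175, 279, 176]);
translate([438, 1304, 528]) cube([1175, 279, 176]);
translate([438, 1583, 704]) cube([1175, 279, 176]);
translate([438, 1862, 880]) cube([1175, 279, 176]);


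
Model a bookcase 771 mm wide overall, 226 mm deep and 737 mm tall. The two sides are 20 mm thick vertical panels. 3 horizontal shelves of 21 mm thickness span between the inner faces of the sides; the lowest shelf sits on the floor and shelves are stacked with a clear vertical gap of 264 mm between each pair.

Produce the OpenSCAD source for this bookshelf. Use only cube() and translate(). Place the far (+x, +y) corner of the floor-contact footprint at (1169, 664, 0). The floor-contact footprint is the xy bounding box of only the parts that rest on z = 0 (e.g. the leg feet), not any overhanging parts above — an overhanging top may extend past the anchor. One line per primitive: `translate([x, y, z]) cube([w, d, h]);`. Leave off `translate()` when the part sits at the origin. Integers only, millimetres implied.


translate([398, 438, 0]) cube([20, 226, 737]);
translate([1149, 438, 0]) cube([20, 226, 737]);
translate([418, 438, 0]) cube([731, 226, 21]);
translate([418, 438, 285]) cube([731, 226, 21]);
translate([418, 438, 570]) cube([731, 226, 21]);


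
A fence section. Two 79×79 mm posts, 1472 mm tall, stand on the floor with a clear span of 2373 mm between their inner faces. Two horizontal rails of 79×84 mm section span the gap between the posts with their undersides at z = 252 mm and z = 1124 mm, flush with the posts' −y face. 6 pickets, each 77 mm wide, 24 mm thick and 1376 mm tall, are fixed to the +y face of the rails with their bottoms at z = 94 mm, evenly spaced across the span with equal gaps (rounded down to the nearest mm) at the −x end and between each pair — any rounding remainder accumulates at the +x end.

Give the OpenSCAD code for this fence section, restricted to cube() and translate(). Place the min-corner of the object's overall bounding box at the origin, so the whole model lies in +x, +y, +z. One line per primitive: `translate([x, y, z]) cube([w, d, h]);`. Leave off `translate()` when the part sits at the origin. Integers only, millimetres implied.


cube([79, 79, 1472]);
translate([2452, 0, 0]) cube([79, 79, 1472]);
translate([79, 0, 252]) cube([2373, 79, 84]);
translate([79, 0, 1124]) cube([2373, 79, 84]);
translate([352, 79, 94]) cube([77, 24, 1376]);
translate([702, 79, 94]) cube([77, 24, 1376]);
translate([1052, 79, 94]) cube([77, 24, 1376]);
translate([1402, 79, 94]) cube([77, 24, 1376]);
translate([1752, 79, 94]) cube([77, 24, 1376]);
translate([2102, 79, 94]) cube([77, 24, 1376]);


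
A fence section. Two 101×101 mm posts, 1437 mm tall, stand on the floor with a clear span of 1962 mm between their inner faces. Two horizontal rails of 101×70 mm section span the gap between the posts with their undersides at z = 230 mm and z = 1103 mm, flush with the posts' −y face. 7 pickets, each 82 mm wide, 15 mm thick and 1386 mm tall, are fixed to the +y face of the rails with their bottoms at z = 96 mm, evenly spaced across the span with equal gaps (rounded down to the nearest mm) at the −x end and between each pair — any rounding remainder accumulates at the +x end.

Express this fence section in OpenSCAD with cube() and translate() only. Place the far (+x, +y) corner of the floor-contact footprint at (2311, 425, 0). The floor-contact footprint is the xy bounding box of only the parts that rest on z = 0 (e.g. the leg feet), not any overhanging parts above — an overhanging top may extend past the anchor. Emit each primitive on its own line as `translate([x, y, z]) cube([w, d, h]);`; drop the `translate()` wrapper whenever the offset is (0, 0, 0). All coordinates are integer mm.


translate([147, 324, 0]) cube([101, 101, 1437]);
translate([2210, 324, 0]) cube([101, 101, 1437]);
translate([248, 324, 230]) cube([1962, 101, 70]);
translate([248, 324, 1103]) cube([1962, 101, 70]);
translate([421, 425, 96]) cube([82, 15, 1386]);
translate([676, 425, 96]) cube([82, 15, 1386]);
translate([931, 425, 96]) cube([82, 15, 1386]);
translate([1186, 425, 96]) cube([82, 15, 1386]);
translate([1441, 425, 96]) cube([82, 15, 1386]);
translate([1696, 425, 96]) cube([82, 15, 1386]);
translate([1951, 425, 96]) cube([82, 15, 1386]);


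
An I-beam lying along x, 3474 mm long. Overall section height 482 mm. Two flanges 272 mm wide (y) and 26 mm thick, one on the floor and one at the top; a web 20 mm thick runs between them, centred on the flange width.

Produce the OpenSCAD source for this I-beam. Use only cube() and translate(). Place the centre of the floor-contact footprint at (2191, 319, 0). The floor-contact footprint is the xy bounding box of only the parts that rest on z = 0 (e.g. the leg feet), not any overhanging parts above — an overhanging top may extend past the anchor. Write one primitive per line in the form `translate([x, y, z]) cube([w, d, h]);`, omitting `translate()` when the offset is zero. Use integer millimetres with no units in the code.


translate([454, 183, 0]) cube([3474, 272, 26]);
translate([454, 309, 26]) cube([3474, 20, 430]);
translate([454, 183, 456]) cube([3474, 272, 26]);


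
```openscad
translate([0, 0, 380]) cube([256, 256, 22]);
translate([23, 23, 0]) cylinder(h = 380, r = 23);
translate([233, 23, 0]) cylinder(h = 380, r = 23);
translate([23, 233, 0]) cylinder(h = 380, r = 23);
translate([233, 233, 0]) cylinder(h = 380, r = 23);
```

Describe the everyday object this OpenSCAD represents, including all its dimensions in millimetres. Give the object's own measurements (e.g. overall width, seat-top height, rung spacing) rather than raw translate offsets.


A simple wooden stool: a rectangular seat 256 mm (x) by 256 mm (y), 22 mm thick, top face at z = 402 mm, on four round legs, each 46 mm in diameter. The legs rest on z = 0, each leg's axis is inset half a diameter from the nearest pair of seat edges (so the leg's bounding box is flush with the corner).


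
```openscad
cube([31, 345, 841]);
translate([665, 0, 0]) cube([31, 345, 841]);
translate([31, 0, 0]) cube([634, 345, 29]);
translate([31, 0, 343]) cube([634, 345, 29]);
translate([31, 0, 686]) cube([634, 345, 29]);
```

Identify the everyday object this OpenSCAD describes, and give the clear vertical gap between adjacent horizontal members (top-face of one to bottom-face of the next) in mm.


A bookshelf. The clear shelf gap is 314 mm.

Two tall side panels with 3 horizontal boards between them — a bookshelf. The first two shelf undersides are at z = 0 and z = 343; with shelf thickness 29, the clear gap is 343 − 0 − 29 = 314 mm.


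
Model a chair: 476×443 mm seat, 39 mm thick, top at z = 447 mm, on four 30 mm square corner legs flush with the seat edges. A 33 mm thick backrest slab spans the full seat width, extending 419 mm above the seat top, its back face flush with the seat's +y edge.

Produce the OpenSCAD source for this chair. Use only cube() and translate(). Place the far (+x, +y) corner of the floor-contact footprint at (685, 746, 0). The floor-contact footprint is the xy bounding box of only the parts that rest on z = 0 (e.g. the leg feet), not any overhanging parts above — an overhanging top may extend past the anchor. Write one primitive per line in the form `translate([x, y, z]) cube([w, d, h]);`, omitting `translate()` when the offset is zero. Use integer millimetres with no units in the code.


translate([209, 303, 408]) cube([476, 443, 39]);
translate([209, 303, 0]) cube([30, 30, 408]);
translate([655, 303, 0]) cube([30, 30, 408]);
translate([209, 716, 0]) cube([30, 30, 408]);
translate([655, 716, 0]) cube([30, 30, 408]);
translate([209, 713, 447]) cube([476, 33, 419]);


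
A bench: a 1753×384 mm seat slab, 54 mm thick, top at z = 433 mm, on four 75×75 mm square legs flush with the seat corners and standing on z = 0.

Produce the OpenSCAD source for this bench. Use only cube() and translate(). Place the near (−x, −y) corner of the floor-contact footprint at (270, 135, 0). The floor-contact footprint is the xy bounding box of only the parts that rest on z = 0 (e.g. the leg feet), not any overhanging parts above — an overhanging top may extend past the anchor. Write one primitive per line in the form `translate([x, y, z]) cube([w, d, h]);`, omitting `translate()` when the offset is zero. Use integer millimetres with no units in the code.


translate([270, 135, 379]) cube([1753, 384, 54]);
translate([270, 135, 0]) cube([75, 75, 379]);
translate([270, 444, 0]) cube([75, 75, 379]);
translate([1948, 135, 0]) cube([75, 75, 379]);
translate([1948, 444, 0]) cube([75, 75, 379]);


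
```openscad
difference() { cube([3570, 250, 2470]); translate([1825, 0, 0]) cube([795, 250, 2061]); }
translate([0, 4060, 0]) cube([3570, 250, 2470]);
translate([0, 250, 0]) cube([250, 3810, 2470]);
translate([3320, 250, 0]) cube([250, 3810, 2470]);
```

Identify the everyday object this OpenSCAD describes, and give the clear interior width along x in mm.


A single room. The interior width is 3070 mm.

Four walls enclosing a rectangle with a door in the front wall — a room. Outside width 3570 minus two 250 mm walls gives 3070 mm.


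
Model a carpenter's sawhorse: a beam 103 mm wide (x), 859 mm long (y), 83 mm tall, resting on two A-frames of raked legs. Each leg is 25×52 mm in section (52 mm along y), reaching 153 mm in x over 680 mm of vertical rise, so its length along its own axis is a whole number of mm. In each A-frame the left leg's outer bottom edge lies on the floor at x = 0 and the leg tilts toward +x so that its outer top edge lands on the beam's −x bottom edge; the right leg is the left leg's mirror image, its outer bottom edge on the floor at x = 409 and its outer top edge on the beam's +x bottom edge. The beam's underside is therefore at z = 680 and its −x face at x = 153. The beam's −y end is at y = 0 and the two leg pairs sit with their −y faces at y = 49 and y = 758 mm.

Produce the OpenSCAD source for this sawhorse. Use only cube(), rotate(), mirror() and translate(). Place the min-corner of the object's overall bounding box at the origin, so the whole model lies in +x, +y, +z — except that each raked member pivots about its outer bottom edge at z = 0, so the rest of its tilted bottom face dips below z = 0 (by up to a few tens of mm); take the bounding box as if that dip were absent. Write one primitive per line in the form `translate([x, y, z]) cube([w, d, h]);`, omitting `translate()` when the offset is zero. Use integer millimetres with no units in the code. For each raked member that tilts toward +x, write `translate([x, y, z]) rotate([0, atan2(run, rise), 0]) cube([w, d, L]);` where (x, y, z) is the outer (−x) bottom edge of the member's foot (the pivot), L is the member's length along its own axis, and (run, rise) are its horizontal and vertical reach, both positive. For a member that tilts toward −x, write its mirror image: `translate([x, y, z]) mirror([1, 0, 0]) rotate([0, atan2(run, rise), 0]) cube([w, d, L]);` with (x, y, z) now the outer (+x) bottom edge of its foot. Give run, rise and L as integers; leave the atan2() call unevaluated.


translate([153, 0, 680]) cube([103, 859, 83]);
translate([0, 49, 0]) rotate([0, atan2(153, 680), 0]) cube([25, 52, 697]);
translate([409, 49, 0]) mirror([1, 0, 0]) rotate([0, atan2(153, 680), 0]) cube([25, 52, 697]);
translate([0, 758, 0]) rotate([0, atan2(153, 680), 0]) cube([25, 52, 697]);
translate([409, 758, 0]) mirror([1, 0, 0]) rotate([0, atan2(153, 680), 0]) cube([25, 52, 697]);
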